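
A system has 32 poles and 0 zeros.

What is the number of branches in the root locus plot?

Root locus has n branches where n = number of poles = 32.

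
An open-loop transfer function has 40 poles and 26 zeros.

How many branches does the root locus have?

Root locus has n branches where n = number of poles = 40.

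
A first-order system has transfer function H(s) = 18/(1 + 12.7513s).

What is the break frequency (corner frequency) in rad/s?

Corner frequency = 1/τ = 1/12.7513 = 0.078 rad/s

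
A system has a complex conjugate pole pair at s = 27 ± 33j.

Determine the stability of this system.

Real part of poles is 27 (> 0, right half-plane). Unstable.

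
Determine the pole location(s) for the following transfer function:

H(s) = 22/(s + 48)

Pole is where denominator = 0: s + 48 = 0, so s = -48.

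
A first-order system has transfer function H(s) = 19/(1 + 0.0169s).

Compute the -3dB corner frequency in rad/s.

Corner frequency = 1/τ = 1/0.0169 = 59.172 rad/s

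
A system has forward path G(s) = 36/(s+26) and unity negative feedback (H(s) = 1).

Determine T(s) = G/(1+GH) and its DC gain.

T(s) = G/(1+GH) = [36/(s+26)] / [1 + 36/(s+26)] = 36/(s+26+36) = 36/(s+62). DC gain = 36/62 = 0.5806.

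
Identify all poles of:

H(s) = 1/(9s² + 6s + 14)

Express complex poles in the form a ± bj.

Discriminant = 6² - 4×9×14 = 36 - 504 = -468 < 0, so the poles are a complex conjugate pair s = (-6 ± j√468)/(2×9). Real part = -6/(2×9) = -6/18 ≈ -0.3333; imaginary part = ±√468/(2×9) ≈ 1.2019. Poles: s = -0.3333 ± 1.2019j.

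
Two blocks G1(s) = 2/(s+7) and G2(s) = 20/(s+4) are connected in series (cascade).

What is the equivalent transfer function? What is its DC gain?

Series: multiply transfer functions. G_eq = 2/(s+7) × 20/(s+4) = 40/((s+7)(s+4)). DC gain = 40/(7×4) = 1.4286.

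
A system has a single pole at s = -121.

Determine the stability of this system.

Pole at s = -121 is in the left half-plane. Stable.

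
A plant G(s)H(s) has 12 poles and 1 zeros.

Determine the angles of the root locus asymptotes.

n - m = 12 - 1 = 11. Angles: θk = (2k + 1)·180°/11 = 16.36°, 49.09°, 81.82°, 114.55°, 147.27°, 180°, 212.73°, 245.45°, 278.18°, 310.91°, 343.64°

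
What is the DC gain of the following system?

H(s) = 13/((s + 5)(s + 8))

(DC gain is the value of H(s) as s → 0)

DC gain = H(0) = 13/(5 × 8) = 13/40 = 0.325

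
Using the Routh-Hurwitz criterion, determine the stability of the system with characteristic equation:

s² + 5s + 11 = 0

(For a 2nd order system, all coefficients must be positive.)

Coefficients: 1, 5, 11. All positive, so system is stable.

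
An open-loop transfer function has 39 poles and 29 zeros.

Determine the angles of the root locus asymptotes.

n - m = 39 - 29 = 10. Angles: θk = (2k + 1)·180°/10 = 18°, 54°, 90°, 126°, 162°, 198°, 234°, 270°, 306°, 342°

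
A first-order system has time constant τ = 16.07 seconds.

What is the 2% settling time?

For first-order system, 2% settling time ≈ 4τ = 4 × 16.07 = 64.28 s.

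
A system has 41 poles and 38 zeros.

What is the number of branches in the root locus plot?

Root locus has n branches where n = number of poles = 41.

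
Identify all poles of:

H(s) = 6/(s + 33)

Pole is where denominator = 0: s + 33 = 0, so s = -33.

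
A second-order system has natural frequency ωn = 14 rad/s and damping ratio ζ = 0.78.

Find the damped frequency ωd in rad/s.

ωd = ωn√(1 - ζ²) = 14√(1 - 0.78²) = 8.76 rad/s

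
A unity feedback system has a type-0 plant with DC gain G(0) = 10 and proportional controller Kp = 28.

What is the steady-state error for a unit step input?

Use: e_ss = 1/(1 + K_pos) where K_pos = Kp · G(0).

K_pos = Kp · G(0) = 28 × 10 = 280. e_ss = 1/(1 + 280) = 0.0036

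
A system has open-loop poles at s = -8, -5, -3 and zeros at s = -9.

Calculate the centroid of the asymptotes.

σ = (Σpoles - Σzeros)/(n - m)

σ = (Σpoles - Σzeros)/(n - m) = (-16 - (-9))/(3 - 1) = -7/2 = -3.5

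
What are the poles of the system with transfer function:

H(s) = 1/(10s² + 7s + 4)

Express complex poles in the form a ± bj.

Discriminant = 7² - 4×10×4 = 49 - 160 = -111 < 0, so the poles are a complex conjugate pair s = (-7 ± j√111)/(2×10). Real part = -7/(2×10) = -7/20 = -0.35; imaginary part = ±√111/(2×10) ≈ 0.5268. Poles: s = -0.35 ± 0.5268j.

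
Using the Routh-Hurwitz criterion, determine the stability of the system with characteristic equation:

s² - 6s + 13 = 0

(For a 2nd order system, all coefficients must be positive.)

Coefficients: 1, -6, 13. b=-6 not positive, so system is unstable.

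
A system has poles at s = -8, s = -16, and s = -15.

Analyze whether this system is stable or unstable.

All poles are in the left half-plane. System is stable.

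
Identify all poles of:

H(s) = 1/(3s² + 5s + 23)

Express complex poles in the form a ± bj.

Discriminant = 5² - 4×3×23 = 25 - 276 = -251 < 0, so the poles are a complex conjugate pair s = (-5 ± j√251)/(2×3). Real part = -5/(2×3) = -5/6 ≈ -0.8333; imaginary part = ±√251/(2×3) ≈ 2.6405. Poles: s = -0.8333 ± 2.6405j.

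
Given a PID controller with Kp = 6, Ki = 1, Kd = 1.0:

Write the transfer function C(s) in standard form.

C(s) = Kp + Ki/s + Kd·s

Substituting values: C(s) = 6 + 1/s + 1.0s = (s² + 6s + 1)/s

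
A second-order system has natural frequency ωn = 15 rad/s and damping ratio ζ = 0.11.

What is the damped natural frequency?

ωd = ωn√(1 - ζ²) = 15√(1 - 0.11²) = 14.91 rad/s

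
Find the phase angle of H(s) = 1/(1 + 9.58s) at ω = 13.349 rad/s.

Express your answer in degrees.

Phase = -arctan(ωτ) = -arctan(13.349 × 9.58) = -89.6°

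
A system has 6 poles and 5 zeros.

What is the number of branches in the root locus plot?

Root locus has n branches where n = number of poles = 6.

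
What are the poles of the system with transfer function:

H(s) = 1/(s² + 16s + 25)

Discriminant = 16² - 4×1×25 = 256 - 100 = 156 > 0, so two distinct real poles. Using quadratic formula: s = (-16 ± √156)/(2×1) = (-16 ± √156)/2, with √156 ≈ 12.4900. s₁ ≈ -1.7550, s₂ ≈ -14.2450. Poles: s₁ = -1.7550, s₂ = -14.2450.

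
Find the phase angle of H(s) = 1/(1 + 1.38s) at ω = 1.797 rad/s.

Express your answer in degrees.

Phase = -arctan(ωτ) = -arctan(1.797 × 1.38) = -68.0°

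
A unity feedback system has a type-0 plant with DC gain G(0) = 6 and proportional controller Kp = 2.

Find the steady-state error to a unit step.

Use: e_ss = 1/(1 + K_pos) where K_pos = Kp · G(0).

K_pos = Kp · G(0) = 2 × 6 = 12. e_ss = 1/(1 + 12) = 0.0769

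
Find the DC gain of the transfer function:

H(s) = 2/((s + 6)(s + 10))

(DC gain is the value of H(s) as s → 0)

DC gain = H(0) = 2/(6 × 10) = 2/60 = 0.0333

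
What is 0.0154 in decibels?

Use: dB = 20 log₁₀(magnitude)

dB = 20 log₁₀(0.0154) = -36.2 dB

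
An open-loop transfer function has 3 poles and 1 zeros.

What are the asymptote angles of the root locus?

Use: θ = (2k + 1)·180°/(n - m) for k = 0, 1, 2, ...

n - m = 3 - 1 = 2. Angles: θk = (2k + 1)·180°/2 = 90°, 270°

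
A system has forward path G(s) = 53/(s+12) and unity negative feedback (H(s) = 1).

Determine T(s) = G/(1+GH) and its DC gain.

T(s) = G/(1+GH) = [53/(s+12)] / [1 + 53/(s+12)] = 53/(s+12+53) = 53/(s+65). DC gain = 53/65 = 0.8154.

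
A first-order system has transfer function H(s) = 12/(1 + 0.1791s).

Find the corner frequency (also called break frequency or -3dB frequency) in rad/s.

Corner frequency = 1/τ = 1/0.1791 = 5.583 rad/s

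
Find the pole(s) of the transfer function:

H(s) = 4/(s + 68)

Pole is where denominator = 0: s + 68 = 0, so s = -68.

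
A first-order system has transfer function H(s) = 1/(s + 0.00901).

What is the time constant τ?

For H(s) = 1/(s + 1/τ), the pole is at -1/τ = -0.00901, so τ = 1/0.00901 = 111 s.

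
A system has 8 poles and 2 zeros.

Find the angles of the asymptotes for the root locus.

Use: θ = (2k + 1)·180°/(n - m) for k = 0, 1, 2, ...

n - m = 8 - 2 = 6. Angles: θk = (2k + 1)·180°/6 = 30°, 90°, 150°, 210°, 270°, 330°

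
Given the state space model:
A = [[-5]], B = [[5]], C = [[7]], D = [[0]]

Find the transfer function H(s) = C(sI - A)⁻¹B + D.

(sI - A)⁻¹ = 1/(s + 5). H(s) = 7 × 5/(s + 5) + 0 = 35/(s + 5).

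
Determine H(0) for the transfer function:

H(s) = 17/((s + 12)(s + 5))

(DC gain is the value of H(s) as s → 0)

DC gain = H(0) = 17/(12 × 5) = 17/60 = 0.2833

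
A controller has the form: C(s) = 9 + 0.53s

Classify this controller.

This is a Proportional-Derivative (PD) controller.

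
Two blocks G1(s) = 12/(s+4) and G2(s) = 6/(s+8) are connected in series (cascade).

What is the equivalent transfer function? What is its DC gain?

Series: multiply transfer functions. G_eq = 12/(s+4) × 6/(s+8) = 72/((s+4)(s+8)). DC gain = 72/(4×8) = 2.25.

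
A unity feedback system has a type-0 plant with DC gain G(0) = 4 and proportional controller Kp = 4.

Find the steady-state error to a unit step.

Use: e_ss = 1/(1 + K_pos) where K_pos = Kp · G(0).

K_pos = Kp · G(0) = 4 × 4 = 16. e_ss = 1/(1 + 16) = 0.0588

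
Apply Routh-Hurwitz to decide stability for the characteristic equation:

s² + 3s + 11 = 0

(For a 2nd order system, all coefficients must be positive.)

Coefficients: 1, 3, 11. All positive, so system is stable.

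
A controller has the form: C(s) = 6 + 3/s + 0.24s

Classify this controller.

This is a Proportional-Integral-Derivative (PID) controller.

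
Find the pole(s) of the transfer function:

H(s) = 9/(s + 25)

Pole is where denominator = 0: s + 25 = 0, so s = -25.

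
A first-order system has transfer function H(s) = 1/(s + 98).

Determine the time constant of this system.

For H(s) = 1/(s + 1/τ), the pole is at -1/τ = -98, so τ = 1/98 = 0.0102 s.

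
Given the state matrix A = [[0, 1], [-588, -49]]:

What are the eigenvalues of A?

det(A - λI) = λ² - (-49)λ + 588 = (λ - (-28))(λ - (-21)). Eigenvalues: -28, -21.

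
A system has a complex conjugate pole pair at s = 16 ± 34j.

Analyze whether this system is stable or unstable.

Real part of poles is 16 (> 0, right half-plane). Unstable.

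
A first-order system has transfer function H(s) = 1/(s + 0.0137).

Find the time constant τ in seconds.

For H(s) = 1/(s + 1/τ), the pole is at -1/τ = -0.0137, so τ = 1/0.0137 = 72.99 s.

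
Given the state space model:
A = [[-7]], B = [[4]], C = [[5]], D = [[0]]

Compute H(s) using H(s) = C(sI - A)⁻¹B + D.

(sI - A)⁻¹ = 1/(s + 7). H(s) = 5 × 4/(s + 7) + 0 = 20/(s + 7).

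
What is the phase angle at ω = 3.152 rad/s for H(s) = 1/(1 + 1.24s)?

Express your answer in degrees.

Phase = -arctan(ωτ) = -arctan(3.152 × 1.24) = -75.6°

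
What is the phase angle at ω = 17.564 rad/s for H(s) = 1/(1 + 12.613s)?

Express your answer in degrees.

Phase = -arctan(ωτ) = -arctan(17.564 × 12.613) = -89.7°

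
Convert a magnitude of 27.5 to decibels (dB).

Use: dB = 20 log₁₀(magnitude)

dB = 20 log₁₀(27.5) = 28.8 dB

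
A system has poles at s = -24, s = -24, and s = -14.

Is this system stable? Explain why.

All poles are in the left half-plane. System is stable.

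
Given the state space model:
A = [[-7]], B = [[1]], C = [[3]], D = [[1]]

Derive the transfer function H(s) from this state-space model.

(sI - A)⁻¹ = 1/(s + 7). H(s) = 3×1/(s + 7) + 1 = (s + 10)/(s + 7).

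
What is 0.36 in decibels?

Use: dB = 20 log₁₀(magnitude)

dB = 20 log₁₀(0.36) = -8.9 dB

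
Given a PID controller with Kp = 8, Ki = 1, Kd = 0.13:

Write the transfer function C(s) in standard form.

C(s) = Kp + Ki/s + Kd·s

Substituting values: C(s) = 8 + 1/s + 0.13s = (0.13s² + 8s + 1)/s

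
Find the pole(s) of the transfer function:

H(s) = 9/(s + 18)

Pole is where denominator = 0: s + 18 = 0, so s = -18.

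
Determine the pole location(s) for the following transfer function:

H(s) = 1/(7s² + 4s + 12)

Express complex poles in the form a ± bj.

Discriminant = 4² - 4×7×12 = 16 - 336 = -320 < 0, so the poles are a complex conjugate pair s = (-4 ± j√320)/(2×7). Real part = -4/(2×7) = -4/14 ≈ -0.2857; imaginary part = ±√320/(2×7) ≈ 1.2778. Poles: s = -0.2857 ± 1.2778j.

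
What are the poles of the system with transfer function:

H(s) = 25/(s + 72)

Pole is where denominator = 0: s + 72 = 0, so s = -72.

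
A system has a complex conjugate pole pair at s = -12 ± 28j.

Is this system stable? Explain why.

Real part of poles is -12 (< 0, left half-plane). Stable.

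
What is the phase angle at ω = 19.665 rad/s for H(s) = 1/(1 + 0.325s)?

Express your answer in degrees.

Phase = -arctan(ωτ) = -arctan(19.665 × 0.325) = -81.1°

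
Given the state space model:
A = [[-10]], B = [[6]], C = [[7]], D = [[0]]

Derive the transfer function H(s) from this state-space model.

(sI - A)⁻¹ = 1/(s + 10). H(s) = 7 × 6/(s + 10) + 0 = 42/(s + 10).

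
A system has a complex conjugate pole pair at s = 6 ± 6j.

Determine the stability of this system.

Real part of poles is 6 (> 0, right half-plane). Unstable.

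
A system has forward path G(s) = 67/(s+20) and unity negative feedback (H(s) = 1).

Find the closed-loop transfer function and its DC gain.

T(s) = G/(1+GH) = [67/(s+20)] / [1 + 67/(s+20)] = 67/(s+20+67) = 67/(s+87). DC gain = 67/87 = 0.7701.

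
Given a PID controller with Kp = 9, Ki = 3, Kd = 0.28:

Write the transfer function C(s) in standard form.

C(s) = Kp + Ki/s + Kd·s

Substituting values: C(s) = 9 + 3/s + 0.28s = (0.28s² + 9s + 3)/s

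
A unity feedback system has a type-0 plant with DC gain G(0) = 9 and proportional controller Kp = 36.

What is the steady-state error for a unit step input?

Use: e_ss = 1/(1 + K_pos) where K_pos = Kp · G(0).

K_pos = Kp · G(0) = 36 × 9 = 324. e_ss = 1/(1 + 324) = 0.0031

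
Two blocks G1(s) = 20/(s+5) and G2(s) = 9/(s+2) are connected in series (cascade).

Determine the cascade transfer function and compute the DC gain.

Series: multiply transfer functions. G_eq = 20/(s+5) × 9/(s+2) = 180/((s+5)(s+2)). DC gain = 180/(5×2) = 18.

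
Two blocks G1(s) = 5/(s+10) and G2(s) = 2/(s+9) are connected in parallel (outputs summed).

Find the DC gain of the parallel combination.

Parallel: G_eq = G1 + G2. DC gain = G1(0) + G2(0) = 5/10 + 2/9 = 0.5 + 0.2222 = 0.7222.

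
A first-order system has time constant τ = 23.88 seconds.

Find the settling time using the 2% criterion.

For first-order system, 2% settling time ≈ 4τ = 4 × 23.88 = 95.52 s.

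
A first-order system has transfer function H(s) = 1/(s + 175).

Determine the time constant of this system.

For H(s) = 1/(s + 1/τ), the pole is at -1/τ = -175, so τ = 1/175 = 0.0057 s.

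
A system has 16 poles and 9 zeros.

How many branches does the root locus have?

Root locus has n branches where n = number of poles = 16.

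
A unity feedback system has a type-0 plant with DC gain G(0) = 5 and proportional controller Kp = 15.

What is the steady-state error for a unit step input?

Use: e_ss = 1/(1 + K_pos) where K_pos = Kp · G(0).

K_pos = Kp · G(0) = 15 × 5 = 75. e_ss = 1/(1 + 75) = 0.0132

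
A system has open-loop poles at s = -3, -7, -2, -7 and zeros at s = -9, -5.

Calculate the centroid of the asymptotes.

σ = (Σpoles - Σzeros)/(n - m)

σ = (Σpoles - Σzeros)/(n - m) = (-19 - (-14))/(4 - 2) = -5/2 = -2.5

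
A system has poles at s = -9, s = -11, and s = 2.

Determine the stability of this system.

Pole(s) at s = 2 are not in the left half-plane. System is unstable.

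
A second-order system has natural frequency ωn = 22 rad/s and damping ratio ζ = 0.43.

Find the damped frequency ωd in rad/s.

ωd = ωn√(1 - ζ²) = 22√(1 - 0.43²) = 19.86 rad/s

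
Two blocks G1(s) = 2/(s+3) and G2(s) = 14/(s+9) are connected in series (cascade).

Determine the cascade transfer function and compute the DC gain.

Series: multiply transfer functions. G_eq = 2/(s+3) × 14/(s+9) = 28/((s+3)(s+9)). DC gain = 28/(3×9) = 1.0370.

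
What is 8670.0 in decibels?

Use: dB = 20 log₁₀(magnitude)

dB = 20 log₁₀(8670.0) = 78.8 dB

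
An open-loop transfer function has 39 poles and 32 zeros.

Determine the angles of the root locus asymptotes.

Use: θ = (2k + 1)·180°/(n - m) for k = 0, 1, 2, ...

n - m = 39 - 32 = 7. Angles: θk = (2k + 1)·180°/7 = 25.71°, 77.14°, 128.57°, 180°, 231.43°, 282.86°, 334.29°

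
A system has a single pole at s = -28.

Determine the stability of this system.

Pole at s = -28 is in the left half-plane. Stable.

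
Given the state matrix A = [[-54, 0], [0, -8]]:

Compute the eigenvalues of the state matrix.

For diagonal matrix, eigenvalues are diagonal entries: λ₁ = -54, λ₂ = -8.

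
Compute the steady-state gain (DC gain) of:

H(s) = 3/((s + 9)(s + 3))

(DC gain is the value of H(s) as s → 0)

DC gain = H(0) = 3/(9 × 3) = 3/27 = 0.1111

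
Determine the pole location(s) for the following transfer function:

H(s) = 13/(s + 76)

Pole is where denominator = 0: s + 76 = 0, so s = -76.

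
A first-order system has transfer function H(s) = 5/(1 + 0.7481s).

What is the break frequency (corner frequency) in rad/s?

Corner frequency = 1/τ = 1/0.7481 = 1.337 rad/s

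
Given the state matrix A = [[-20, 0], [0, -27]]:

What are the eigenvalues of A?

For diagonal matrix, eigenvalues are diagonal entries: λ₁ = -20, λ₂ = -27.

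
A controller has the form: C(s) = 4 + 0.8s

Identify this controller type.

This is a Proportional-Derivative (PD) controller.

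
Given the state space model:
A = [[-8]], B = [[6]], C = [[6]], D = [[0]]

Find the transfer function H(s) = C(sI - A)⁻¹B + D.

(sI - A)⁻¹ = 1/(s + 8). H(s) = 6 × 6/(s + 8) + 0 = 36/(s + 8).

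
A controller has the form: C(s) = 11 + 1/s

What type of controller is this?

This is a Proportional-Integral (PI) controller.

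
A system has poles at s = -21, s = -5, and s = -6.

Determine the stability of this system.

All poles are in the left half-plane. System is stable.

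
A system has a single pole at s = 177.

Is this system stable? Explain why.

Pole at s = 177 is in the right half-plane. Unstable.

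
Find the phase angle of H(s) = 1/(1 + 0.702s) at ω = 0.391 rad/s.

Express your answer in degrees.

Phase = -arctan(ωτ) = -arctan(0.391 × 0.702) = -15.3°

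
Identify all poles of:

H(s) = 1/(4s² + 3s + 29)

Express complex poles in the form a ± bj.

Discriminant = 3² - 4×4×29 = 9 - 464 = -455 < 0, so the poles are a complex conjugate pair s = (-3 ± j√455)/(2×4). Real part = -3/(2×4) = -3/8 = -0.375; imaginary part = ±√455/(2×4) ≈ 2.6663. Poles: s = -0.375 ± 2.6663j.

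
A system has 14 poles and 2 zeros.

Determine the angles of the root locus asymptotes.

n - m = 14 - 2 = 12. Angles: θk = (2k + 1)·180°/12 = 15°, 45°, 75°, 105°, 135°, 165°, 195°, 225°, 255°, 285°, 315°, 345°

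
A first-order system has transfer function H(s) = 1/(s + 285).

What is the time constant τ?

For H(s) = 1/(s + 1/τ), the pole is at -1/τ = -285, so τ = 1/285 = 0.0035 s.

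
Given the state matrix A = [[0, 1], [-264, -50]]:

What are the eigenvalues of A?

det(A - λI) = λ² - (-50)λ + 264 = (λ - (-6))(λ - (-44)). Eigenvalues: -6, -44.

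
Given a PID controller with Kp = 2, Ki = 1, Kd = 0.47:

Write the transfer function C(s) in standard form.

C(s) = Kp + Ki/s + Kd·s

Substituting values: C(s) = 2 + 1/s + 0.47s = (0.47s² + 2s + 1)/s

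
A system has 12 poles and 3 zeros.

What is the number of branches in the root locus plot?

Root locus has n branches where n = number of poles = 12.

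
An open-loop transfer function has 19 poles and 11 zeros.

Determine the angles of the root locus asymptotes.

n - m = 19 - 11 = 8. Angles: θk = (2k + 1)·180°/8 = 22.5°, 67.5°, 112.5°, 157.5°, 202.5°, 247.5°, 292.5°, 337.5°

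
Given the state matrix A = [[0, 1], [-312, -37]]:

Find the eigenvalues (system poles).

det(A - λI) = λ² - (-37)λ + 312 = (λ - (-24))(λ - (-13)). Eigenvalues: -24, -13.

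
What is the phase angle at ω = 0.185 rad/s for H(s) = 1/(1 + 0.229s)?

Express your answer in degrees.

Phase = -arctan(ωτ) = -arctan(0.185 × 0.229) = -2.4°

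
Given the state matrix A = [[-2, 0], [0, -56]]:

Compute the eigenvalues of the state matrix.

For diagonal matrix, eigenvalues are diagonal entries: λ₁ = -2, λ₂ = -56.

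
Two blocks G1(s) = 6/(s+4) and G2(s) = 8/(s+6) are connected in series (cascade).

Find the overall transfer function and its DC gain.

Series: multiply transfer functions. G_eq = 6/(s+4) × 8/(s+6) = 48/((s+4)(s+6)). DC gain = 48/(4×6) = 2.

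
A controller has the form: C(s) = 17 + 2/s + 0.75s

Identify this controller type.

This is a Proportional-Integral-Derivative (PID) controller.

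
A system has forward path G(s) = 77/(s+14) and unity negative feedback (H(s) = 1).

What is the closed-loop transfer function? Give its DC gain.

T(s) = G/(1+GH) = [77/(s+14)] / [1 + 77/(s+14)] = 77/(s+14+77) = 77/(s+91). DC gain = 77/91 = 0.8462.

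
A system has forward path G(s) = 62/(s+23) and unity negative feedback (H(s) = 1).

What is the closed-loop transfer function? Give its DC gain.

T(s) = G/(1+GH) = [62/(s+23)] / [1 + 62/(s+23)] = 62/(s+23+62) = 62/(s+85). DC gain = 62/85 = 0.7294.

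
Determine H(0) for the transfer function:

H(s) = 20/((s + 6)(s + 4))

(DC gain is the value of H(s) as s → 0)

DC gain = H(0) = 20/(6 × 4) = 20/24 = 0.8333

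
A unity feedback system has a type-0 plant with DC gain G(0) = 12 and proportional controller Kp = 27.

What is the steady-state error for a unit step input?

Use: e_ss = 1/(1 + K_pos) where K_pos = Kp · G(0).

K_pos = Kp · G(0) = 27 × 12 = 324. e_ss = 1/(1 + 324) = 0.0031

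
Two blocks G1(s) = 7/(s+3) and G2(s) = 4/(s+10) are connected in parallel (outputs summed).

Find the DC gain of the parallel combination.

Parallel: G_eq = G1 + G2. DC gain = G1(0) + G2(0) = 7/3 + 4/10 = 2.3333 + 0.4 = 2.7333.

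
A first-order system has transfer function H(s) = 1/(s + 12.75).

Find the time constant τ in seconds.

For H(s) = 1/(s + 1/τ), the pole is at -1/τ = -12.75, so τ = 1/12.75 = 0.0784 s.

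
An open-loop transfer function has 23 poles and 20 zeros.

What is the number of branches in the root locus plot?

Root locus has n branches where n = number of poles = 23.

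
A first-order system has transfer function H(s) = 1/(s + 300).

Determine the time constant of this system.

For H(s) = 1/(s + 1/τ), the pole is at -1/τ = -300, so τ = 1/300 = 0.0033 s.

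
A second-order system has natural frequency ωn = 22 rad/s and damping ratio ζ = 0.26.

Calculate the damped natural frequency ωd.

ωd = ωn√(1 - ζ²) = 22√(1 - 0.26²) = 21.24 rad/s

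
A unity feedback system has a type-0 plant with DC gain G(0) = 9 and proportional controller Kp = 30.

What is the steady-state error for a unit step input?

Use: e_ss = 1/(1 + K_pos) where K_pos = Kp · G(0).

K_pos = Kp · G(0) = 30 × 9 = 270. e_ss = 1/(1 + 270) = 0.0037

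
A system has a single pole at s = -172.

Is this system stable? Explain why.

Pole at s = -172 is in the left half-plane. Stable.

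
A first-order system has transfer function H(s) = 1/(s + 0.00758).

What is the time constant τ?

For H(s) = 1/(s + 1/τ), the pole is at -1/τ = -0.00758, so τ = 1/0.00758 = 131.9 s.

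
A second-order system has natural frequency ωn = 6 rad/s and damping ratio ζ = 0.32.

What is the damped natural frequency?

ωd = ωn√(1 - ζ²) = 6√(1 - 0.32²) = 5.68 rad/s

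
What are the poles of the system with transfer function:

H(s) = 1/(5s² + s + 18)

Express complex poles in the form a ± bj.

Discriminant = 1² - 4×5×18 = 1 - 360 = -359 < 0, so the poles are a complex conjugate pair s = (-1 ± j√359)/(2×5). Real part = -1/(2×5) = -1/10 = -0.1; imaginary part = ±√359/(2×5) ≈ 1.8947. Poles: s = -0.1 ± 1.8947j.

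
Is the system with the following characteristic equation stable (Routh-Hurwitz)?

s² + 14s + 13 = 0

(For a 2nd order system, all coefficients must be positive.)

Coefficients: 1, 14, 13. All positive, so system is stable.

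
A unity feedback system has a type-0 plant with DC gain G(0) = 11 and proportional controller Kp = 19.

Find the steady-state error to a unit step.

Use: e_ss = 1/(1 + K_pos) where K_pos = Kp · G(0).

K_pos = Kp · G(0) = 19 × 11 = 209. e_ss = 1/(1 + 209) = 0.0048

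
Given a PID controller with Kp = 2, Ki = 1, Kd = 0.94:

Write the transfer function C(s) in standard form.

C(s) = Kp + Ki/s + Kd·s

Substituting values: C(s) = 2 + 1/s + 0.94s = (0.94s² + 2s + 1)/s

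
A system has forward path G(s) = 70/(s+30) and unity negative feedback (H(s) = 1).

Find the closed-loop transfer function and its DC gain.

T(s) = G/(1+GH) = [70/(s+30)] / [1 + 70/(s+30)] = 70/(s+30+70) = 70/(s+100). DC gain = 70/100 = 0.7.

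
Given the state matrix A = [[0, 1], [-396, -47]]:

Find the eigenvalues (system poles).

det(A - λI) = λ² - (-47)λ + 396 = (λ - (-36))(λ - (-11)). Eigenvalues: -36, -11.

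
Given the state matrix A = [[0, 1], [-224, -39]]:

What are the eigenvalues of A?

det(A - λI) = λ² - (-39)λ + 224 = (λ - (-7))(λ - (-32)). Eigenvalues: -7, -32.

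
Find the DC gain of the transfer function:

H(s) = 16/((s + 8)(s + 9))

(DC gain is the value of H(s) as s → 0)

DC gain = H(0) = 16/(8 × 9) = 16/72 = 0.2222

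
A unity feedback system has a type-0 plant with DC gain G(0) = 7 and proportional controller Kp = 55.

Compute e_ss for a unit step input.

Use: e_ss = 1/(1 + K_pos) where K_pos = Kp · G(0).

K_pos = Kp · G(0) = 55 × 7 = 385. e_ss = 1/(1 + 385) = 0.0026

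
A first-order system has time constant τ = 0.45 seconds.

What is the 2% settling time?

For first-order system, 2% settling time ≈ 4τ = 4 × 0.45 = 1.8 s.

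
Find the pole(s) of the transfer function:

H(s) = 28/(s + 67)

Pole is where denominator = 0: s + 67 = 0, so s = -67.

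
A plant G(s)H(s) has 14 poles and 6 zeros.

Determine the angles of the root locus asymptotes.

n - m = 14 - 6 = 8. Angles: θk = (2k + 1)·180°/8 = 22.5°, 67.5°, 112.5°, 157.5°, 202.5°, 247.5°, 292.5°, 337.5°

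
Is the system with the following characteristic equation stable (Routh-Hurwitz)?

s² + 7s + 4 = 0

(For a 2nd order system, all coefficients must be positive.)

Coefficients: 1, 7, 4. All positive, so system is stable.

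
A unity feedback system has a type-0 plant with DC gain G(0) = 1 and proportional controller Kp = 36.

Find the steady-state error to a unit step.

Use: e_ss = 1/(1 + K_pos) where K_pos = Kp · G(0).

K_pos = Kp · G(0) = 36 × 1 = 36. e_ss = 1/(1 + 36) = 0.0270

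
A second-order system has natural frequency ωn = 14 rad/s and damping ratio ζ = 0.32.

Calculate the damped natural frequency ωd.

ωd = ωn√(1 - ζ²) = 14√(1 - 0.32²) = 13.26 rad/s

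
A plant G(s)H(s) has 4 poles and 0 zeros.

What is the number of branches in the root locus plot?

Root locus has n branches where n = number of poles = 4.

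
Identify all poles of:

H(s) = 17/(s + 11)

Pole is where denominator = 0: s + 11 = 0, so s = -11.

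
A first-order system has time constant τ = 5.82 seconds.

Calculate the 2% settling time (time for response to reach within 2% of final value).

For first-order system, 2% settling time ≈ 4τ = 4 × 5.82 = 23.28 s.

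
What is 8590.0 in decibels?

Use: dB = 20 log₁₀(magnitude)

dB = 20 log₁₀(8590.0) = 78.7 dB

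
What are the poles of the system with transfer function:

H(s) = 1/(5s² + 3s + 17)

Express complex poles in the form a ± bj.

Discriminant = 3² - 4×5×17 = 9 - 340 = -331 < 0, so the poles are a complex conjugate pair s = (-3 ± j√331)/(2×5). Real part = -3/(2×5) = -3/10 = -0.3; imaginary part = ±√331/(2×5) ≈ 1.8193. Poles: s = -0.3 ± 1.8193j.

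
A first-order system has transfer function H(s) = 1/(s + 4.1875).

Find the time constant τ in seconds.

For H(s) = 1/(s + 1/τ), the pole is at -1/τ = -4.1875, so τ = 1/4.1875 = 0.2388 s.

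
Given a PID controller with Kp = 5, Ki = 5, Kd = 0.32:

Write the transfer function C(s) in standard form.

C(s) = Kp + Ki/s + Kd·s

Substituting values: C(s) = 5 + 5/s + 0.32s = (0.32s² + 5s + 5)/s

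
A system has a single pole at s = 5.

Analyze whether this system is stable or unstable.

Pole at s = 5 is in the right half-plane. Unstable.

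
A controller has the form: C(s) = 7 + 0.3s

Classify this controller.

This is a Proportional-Derivative (PD) controller.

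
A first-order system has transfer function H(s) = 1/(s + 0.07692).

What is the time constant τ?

For H(s) = 1/(s + 1/τ), the pole is at -1/τ = -0.07692, so τ = 1/0.07692 = 13 s.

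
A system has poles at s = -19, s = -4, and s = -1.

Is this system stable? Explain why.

All poles are in the left half-plane. System is stable.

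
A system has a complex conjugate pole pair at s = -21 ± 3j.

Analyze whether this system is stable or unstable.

Real part of poles is -21 (< 0, left half-plane). Stable.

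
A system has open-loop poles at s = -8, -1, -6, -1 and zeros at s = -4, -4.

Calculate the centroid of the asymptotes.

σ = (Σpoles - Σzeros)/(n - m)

σ = (Σpoles - Σzeros)/(n - m) = (-16 - (-8))/(4 - 2) = -8/2 = -4.0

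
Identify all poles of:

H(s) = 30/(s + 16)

Pole is where denominator = 0: s + 16 = 0, so s = -16.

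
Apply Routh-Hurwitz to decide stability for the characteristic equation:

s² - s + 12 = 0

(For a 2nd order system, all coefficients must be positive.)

Coefficients: 1, -1, 12. b=-1 not positive, so system is unstable.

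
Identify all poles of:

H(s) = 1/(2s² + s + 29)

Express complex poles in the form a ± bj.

Discriminant = 1² - 4×2×29 = 1 - 232 = -231 < 0, so the poles are a complex conjugate pair s = (-1 ± j√231)/(2×2). Real part = -1/(2×2) = -1/4 = -0.25; imaginary part = ±√231/(2×2) ≈ 3.7997. Poles: s = -0.25 ± 3.7997j.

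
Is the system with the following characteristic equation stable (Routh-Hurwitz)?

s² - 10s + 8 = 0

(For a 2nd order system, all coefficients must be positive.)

Coefficients: 1, -10, 8. b=-10 not positive, so system is unstable.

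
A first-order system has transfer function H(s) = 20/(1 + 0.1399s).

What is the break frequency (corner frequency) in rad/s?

Corner frequency = 1/τ = 1/0.1399 = 7.148 rad/s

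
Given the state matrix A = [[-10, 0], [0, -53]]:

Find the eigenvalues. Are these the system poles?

For diagonal matrix, eigenvalues are diagonal entries: λ₁ = -10, λ₂ = -53. Eigenvalues of A = system poles.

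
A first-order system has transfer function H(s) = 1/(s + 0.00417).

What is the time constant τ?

For H(s) = 1/(s + 1/τ), the pole is at -1/τ = -0.00417, so τ = 1/0.00417 = 239.8 s.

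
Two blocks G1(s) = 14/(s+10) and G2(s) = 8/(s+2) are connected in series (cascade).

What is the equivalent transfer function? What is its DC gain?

Series: multiply transfer functions. G_eq = 14/(s+10) × 8/(s+2) = 112/((s+10)(s+2)). DC gain = 112/(10×2) = 5.6.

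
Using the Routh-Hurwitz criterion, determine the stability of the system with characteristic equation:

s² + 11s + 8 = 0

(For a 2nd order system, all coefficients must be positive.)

Coefficients: 1, 11, 8. All positive, so system is stable.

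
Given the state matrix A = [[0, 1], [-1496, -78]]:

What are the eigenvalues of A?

det(A - λI) = λ² - (-78)λ + 1496 = (λ - (-44))(λ - (-34)). Eigenvalues: -44, -34.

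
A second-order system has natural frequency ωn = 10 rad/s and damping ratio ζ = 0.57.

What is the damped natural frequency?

ωd = ωn√(1 - ζ²) = 10√(1 - 0.57²) = 8.22 rad/s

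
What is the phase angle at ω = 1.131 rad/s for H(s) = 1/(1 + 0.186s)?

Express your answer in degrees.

Phase = -arctan(ωτ) = -arctan(1.131 × 0.186) = -11.9°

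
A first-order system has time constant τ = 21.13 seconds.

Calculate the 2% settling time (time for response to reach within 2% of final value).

For first-order system, 2% settling time ≈ 4τ = 4 × 21.13 = 84.52 s.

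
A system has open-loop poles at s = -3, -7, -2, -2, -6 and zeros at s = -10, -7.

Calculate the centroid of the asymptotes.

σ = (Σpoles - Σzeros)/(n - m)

σ = (Σpoles - Σzeros)/(n - m) = (-20 - (-17))/(5 - 2) = -3/3 = -1.0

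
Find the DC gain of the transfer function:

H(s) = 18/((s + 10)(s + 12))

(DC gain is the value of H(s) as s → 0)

DC gain = H(0) = 18/(10 × 12) = 18/120 = 0.15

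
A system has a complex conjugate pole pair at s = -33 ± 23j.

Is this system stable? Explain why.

Real part of poles is -33 (< 0, left half-plane). Stable.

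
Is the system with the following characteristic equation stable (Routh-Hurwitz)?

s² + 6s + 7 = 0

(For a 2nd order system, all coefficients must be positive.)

Coefficients: 1, 6, 7. All positive, so system is stable.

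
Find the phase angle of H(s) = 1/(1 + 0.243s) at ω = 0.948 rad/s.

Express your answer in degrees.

Phase = -arctan(ωτ) = -arctan(0.948 × 0.243) = -13.0°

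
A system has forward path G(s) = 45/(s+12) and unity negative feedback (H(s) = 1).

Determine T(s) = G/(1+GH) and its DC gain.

T(s) = G/(1+GH) = [45/(s+12)] / [1 + 45/(s+12)] = 45/(s+12+45) = 45/(s+57). DC gain = 45/57 = 0.7895.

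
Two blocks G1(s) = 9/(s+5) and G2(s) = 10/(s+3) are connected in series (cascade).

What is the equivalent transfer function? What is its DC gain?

Series: multiply transfer functions. G_eq = 9/(s+5) × 10/(s+3) = 90/((s+5)(s+3)). DC gain = 90/(5×3) = 6.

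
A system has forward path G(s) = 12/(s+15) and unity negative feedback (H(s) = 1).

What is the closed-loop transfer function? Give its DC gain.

T(s) = G/(1+GH) = [12/(s+15)] / [1 + 12/(s+15)] = 12/(s+15+12) = 12/(s+27). DC gain = 12/27 = 0.4444.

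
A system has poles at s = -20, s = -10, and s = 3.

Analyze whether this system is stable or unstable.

Pole(s) at s = 3 are not in the left half-plane. System is unstable.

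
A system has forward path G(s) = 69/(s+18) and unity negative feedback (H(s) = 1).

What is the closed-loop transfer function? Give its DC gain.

T(s) = G/(1+GH) = [69/(s+18)] / [1 + 69/(s+18)] = 69/(s+18+69) = 69/(s+87). DC gain = 69/87 = 0.7931.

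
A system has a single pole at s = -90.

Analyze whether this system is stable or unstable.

Pole at s = -90 is in the left half-plane. Stable.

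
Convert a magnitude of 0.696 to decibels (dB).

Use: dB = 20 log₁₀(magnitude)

dB = 20 log₁₀(0.696) = -3.1 dB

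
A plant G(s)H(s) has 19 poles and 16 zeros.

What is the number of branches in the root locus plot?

Root locus has n branches where n = number of poles = 19.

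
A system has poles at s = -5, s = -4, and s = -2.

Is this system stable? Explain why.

All poles are in the left half-plane. System is stable.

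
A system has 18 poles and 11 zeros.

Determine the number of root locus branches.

Root locus has n branches where n = number of poles = 18.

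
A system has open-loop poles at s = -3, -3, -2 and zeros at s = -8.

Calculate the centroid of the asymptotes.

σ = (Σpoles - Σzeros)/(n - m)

σ = (Σpoles - Σzeros)/(n - m) = (-8 - (-8))/(3 - 1) = 0/2 = 0.0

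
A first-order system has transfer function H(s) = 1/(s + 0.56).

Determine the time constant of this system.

For H(s) = 1/(s + 1/τ), the pole is at -1/τ = -0.56, so τ = 1/0.56 = 1.7857 s.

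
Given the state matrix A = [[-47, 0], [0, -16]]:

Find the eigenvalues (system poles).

For diagonal matrix, eigenvalues are diagonal entries: λ₁ = -47, λ₂ = -16.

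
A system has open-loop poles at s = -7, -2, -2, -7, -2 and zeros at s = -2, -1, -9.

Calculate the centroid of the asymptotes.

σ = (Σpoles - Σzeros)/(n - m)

σ = (Σpoles - Σzeros)/(n - m) = (-20 - (-12))/(5 - 3) = -8/2 = -4.0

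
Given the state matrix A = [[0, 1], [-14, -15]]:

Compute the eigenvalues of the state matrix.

det(A - λI) = λ² - (-15)λ + 14 = (λ - (-14))(λ - (-1)). Eigenvalues: -14, -1.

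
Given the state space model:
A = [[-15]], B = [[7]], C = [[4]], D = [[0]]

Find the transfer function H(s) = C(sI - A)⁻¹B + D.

(sI - A)⁻¹ = 1/(s + 15). H(s) = 4 × 7/(s + 15) + 0 = 28/(s + 15).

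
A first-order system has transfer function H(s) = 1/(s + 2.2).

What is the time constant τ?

For H(s) = 1/(s + 1/τ), the pole is at -1/τ = -2.2, so τ = 1/2.2 = 0.4545 s.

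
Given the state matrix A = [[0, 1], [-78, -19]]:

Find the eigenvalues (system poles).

det(A - λI) = λ² - (-19)λ + 78 = (λ - (-13))(λ - (-6)). Eigenvalues: -13, -6.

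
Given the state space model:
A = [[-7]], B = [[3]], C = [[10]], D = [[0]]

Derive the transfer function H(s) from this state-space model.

(sI - A)⁻¹ = 1/(s + 7). H(s) = 10 × 3/(s + 7) + 0 = 30/(s + 7).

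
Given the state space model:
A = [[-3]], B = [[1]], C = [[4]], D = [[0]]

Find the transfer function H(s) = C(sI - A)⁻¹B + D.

(sI - A)⁻¹ = 1/(s + 3). H(s) = 4 × 1/(s + 3) + 0 = 4/(s + 3).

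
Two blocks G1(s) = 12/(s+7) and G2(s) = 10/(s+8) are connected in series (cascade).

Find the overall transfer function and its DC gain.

Series: multiply transfer functions. G_eq = 12/(s+7) × 10/(s+8) = 120/((s+7)(s+8)). DC gain = 120/(7×8) = 2.1429.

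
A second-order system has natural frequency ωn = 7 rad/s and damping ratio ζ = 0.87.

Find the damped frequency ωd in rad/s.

ωd = ωn√(1 - ζ²) = 7√(1 - 0.87²) = 3.45 rad/s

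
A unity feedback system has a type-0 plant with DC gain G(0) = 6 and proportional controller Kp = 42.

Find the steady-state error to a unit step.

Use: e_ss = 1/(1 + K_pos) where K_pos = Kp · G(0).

K_pos = Kp · G(0) = 42 × 6 = 252. e_ss = 1/(1 + 252) = 0.0040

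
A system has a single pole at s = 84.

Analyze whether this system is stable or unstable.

Pole at s = 84 is in the right half-plane. Unstable.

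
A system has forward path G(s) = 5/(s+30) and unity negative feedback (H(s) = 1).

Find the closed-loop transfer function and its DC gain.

T(s) = G/(1+GH) = [5/(s+30)] / [1 + 5/(s+30)] = 5/(s+30+5) = 5/(s+35). DC gain = 5/35 = 0.1429.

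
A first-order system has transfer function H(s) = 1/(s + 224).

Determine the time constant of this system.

For H(s) = 1/(s + 1/τ), the pole is at -1/τ = -224, so τ = 1/224 = 0.0045 s.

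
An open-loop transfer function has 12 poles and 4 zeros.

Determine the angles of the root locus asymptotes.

n - m = 12 - 4 = 8. Angles: θk = (2k + 1)·180°/8 = 22.5°, 67.5°, 112.5°, 157.5°, 202.5°, 247.5°, 292.5°, 337.5°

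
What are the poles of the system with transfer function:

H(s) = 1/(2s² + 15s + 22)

Discriminant = 15² - 4×2×22 = 225 - 176 = 49 > 0, so two distinct real poles. Using quadratic formula: s = (-15 ± √49)/(2×2) = (-15 ± √49)/4, with √49 = 7. s₁ = -8/4 = -2, s₂ = -22/4 = -5.5. Poles: s₁ = -2, s₂ = -5.5.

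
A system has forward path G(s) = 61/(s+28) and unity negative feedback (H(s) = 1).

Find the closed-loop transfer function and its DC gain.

T(s) = G/(1+GH) = [61/(s+28)] / [1 + 61/(s+28)] = 61/(s+28+61) = 61/(s+89). DC gain = 61/89 = 0.6854.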